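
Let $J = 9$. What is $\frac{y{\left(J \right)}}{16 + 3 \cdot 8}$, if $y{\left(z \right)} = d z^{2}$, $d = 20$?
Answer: $\frac{81}{2} \approx 40.5$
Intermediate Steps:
$y{\left(z \right)} = 20 z^{2}$
$\frac{y{\left(J \right)}}{16 + 3 \cdot 8} = \frac{20 \cdot 9^{2}}{16 + 3 \cdot 8} = \frac{20 \cdot 81}{16 + 24} = \frac{1620}{40} = 1620 \cdot \frac{1}{40} = \frac{81}{2}$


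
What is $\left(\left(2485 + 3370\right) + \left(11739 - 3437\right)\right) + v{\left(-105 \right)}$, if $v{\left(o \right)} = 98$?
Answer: $14255$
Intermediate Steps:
$\left(\left(2485 + 3370\right) + \left(11739 - 3437\right)\right) + v{\left(-105 \right)} = \left(\left(2485 + 3370\right) + \left(11739 - 3437\right)\right) + 98 = \left(5855 + 8302\right) + 98 = 14157 + 98 = 14255$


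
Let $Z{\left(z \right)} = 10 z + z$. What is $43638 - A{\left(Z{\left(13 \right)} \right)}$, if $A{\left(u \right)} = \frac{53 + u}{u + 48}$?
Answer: $\frac{8334662}{191} \approx 43637.0$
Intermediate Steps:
$Z{\left(z \right)} = 11 z$
$A{\left(u \right)} = \frac{53 + u}{48 + u}$
$43638 - A{\left(Z{\left(13 \right)} \right)} = 43638 - \frac{53 + 11 \cdot 13}{48 + 11 \cdot 13} = 43638 - \frac{53 + 143}{48 + 143} = 43638 - \frac{1}{191} \cdot 196 = 43638 - \frac{196}{191} = \frac{8334662}{191}$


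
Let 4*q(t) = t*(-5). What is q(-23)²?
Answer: 13225/16 ≈ 826.56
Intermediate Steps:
q(t) = -5*t/4 (q(t) = (t*(-5))/4 = (-5*t)/4 = -5*t/4)
q(-23)² = (-5/4*(-23))² = (115/4)² = 13225/16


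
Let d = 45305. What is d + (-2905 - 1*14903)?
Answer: 27497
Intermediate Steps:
d + (-2905 - 1*14903) = 45305 + (-2905 - 1*14903) = 45305 + (-2905 - 14903) = 45305 - 17808 = 27497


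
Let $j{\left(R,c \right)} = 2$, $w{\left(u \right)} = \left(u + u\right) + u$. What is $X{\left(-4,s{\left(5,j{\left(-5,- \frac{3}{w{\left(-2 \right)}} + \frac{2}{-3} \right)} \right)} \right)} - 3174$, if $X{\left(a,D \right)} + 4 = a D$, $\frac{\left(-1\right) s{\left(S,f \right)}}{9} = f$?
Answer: $-3106$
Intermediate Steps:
$w{\left(u \right)} = 3 u$ ($w{\left(u \right)} = 2 u + u = 3 u$)
$s{\left(S,f \right)} = - 9 f$
$X{\left(a,D \right)} = -4 + D a$ ($X{\left(a,D \right)} = -4 + a D = -4 + D a$)
$X{\left(-4,s{\left(5,j{\left(-5,- \frac{3}{w{\left(-2 \right)}} + \frac{2}{-3} \right)} \right)} \right)} - 3174 = \left(-4 + \left(-9\right) 2 \left(-4\right)\right) - 3174 = \left(-4 - -72\right) - 3174 = \left(-4 + 72\right) - 3174 = 68 - 3174 = -3106$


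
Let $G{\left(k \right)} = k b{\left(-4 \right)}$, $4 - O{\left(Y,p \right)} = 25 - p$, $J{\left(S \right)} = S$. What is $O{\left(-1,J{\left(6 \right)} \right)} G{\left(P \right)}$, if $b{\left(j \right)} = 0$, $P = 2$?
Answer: $0$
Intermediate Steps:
$O{\left(Y,p \right)} = -21 + p$ ($O{\left(Y,p \right)} = 4 - \left(25 - p\right) = 4 + \left(-25 + p\right) = -21 + p$)
$G{\left(k \right)} = 0$ ($G{\left(k \right)} = k 0 = 0$)
$O{\left(-1,J{\left(6 \right)} \right)} G{\left(P \right)} = \left(-21 + 6\right) 0 = \left(-15\right) 0 = 0$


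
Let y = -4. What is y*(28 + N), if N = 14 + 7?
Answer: -196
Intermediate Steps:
N = 21
y*(28 + N) = -4*(28 + 21) = -4*49 = -196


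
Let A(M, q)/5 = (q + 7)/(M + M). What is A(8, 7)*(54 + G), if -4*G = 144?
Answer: 315/4 ≈ 78.750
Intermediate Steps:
G = -36 (G = -¼*144 = -36)
A(M, q) = 5*(7 + q)/(2*M) (A(M, q) = 5*((q + 7)/(M + M)) = 5*((7 + q)/((2*M))) = 5*((7 + q)*(1/(2*M))) = 5*((7 + q)/(2*M)) = 5*(7 + q)/(2*M))
A(8, 7)*(54 + G) = ((5/2)*(7 + 7)/8)*(54 - 36) = ((5/2)*(⅛)*14)*18 = (35/8)*18 = 315/4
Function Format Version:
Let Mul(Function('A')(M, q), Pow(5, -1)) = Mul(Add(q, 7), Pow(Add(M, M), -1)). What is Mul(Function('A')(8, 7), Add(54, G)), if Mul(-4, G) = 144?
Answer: Rational(315, 4) ≈ 78.750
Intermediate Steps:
G = -36 (G = Mul(Rational(-1, 4), 144) = -36)
Function('A')(M, q) = Mul(Rational(5, 2), Pow(M, -1), Add(7, q)) (Function('A')(M, q) = Mul(5, Mul(Add(q, 7), Pow(Add(M, M), -1))) = Mul(5, Mul(Add(7, q), Pow(Mul(2, M), -1))) = Mul(5, Mul(Add(7, q), Mul(Rational(1, 2), Pow(M, -1)))) = Mul(5, Mul(Rational(1, 2), Pow(M, -1), Add(7, q))) = Mul(Rational(5, 2), Pow(M, -1), Add(7, q)))
Mul(Function('A')(8, 7), Add(54, G)) = Mul(Mul(Rational(5, 2), Pow(8, -1), Add(7, 7)), Add(54, -36)) = Mul(Mul(Rational(5, 2), Rational(1, 8), 14), 18) = Mul(Rational(35, 8), 18) = Rational(315, 4)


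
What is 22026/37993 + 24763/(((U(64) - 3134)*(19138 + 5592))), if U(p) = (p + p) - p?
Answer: 1671297327941/2884470352300 ≈ 0.57941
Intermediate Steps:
U(p) = p (U(p) = 2*p - p = p)
22026/37993 + 24763/(((U(64) - 3134)*(19138 + 5592))) = 22026/37993 + 24763/(((64 - 3134)*(19138 + 5592))) = 22026*(1/37993) + 24763/((-3070*24730)) = 22026/37993 + 24763/(-75921100) = 22026/37993 + 24763*(-1/75921100) = 22026/37993 - 24763/75921100 = 1671297327941/2884470352300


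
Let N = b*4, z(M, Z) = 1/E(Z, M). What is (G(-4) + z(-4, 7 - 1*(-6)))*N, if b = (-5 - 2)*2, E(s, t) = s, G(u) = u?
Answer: 2856/13 ≈ 219.69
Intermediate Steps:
b = -14 (b = -7*2 = -14)
z(M, Z) = 1/Z
N = -56 (N = -14*4 = -56)
(G(-4) + z(-4, 7 - 1*(-6)))*N = (-4 + 1/(7 - 1*(-6)))*(-56) = (-4 + 1/(7 + 6))*(-56) = (-4 + 1/13)*(-56) = -51/13*(-56) = 2856/13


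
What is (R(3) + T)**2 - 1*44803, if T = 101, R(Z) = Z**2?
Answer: -32703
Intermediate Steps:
(R(3) + T)**2 - 1*44803 = (3**2 + 101)**2 - 1*44803 = (9 + 101)**2 - 44803 = 110**2 - 44803 = 12100 - 44803 = -32703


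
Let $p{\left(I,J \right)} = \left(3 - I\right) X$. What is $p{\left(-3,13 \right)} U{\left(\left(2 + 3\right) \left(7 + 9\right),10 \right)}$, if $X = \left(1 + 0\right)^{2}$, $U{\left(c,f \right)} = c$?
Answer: $480$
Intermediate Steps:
$X = 1$ ($X = 1^{2} = 1$)
$p{\left(I,J \right)} = 3 - I$ ($p{\left(I,J \right)} = \left(3 - I\right) 1 = 3 - I$)
$p{\left(-3,13 \right)} U{\left(\left(2 + 3\right) \left(7 + 9\right),10 \right)} = \left(3 - -3\right) \left(2 + 3\right) \left(7 + 9\right) = \left(3 + 3\right) 5 \cdot 16 = 6 \cdot 80 = 480$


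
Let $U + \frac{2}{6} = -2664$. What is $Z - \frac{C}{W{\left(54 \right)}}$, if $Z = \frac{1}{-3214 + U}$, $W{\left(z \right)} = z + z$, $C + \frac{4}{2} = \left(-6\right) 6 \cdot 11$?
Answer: $\frac{3509203}{952290} \approx 3.685$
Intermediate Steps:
$U = - \frac{7993}{3}$ ($U = - \frac{1}{3} - 2664 = - \frac{7993}{3} \approx -2664.3$)
$C = -398$ ($C = -2 + \left(-6\right) 6 \cdot 11 = -2 - 396 = -398$)
$W{\left(z \right)} = 2 z$
$Z = - \frac{3}{17635}$ ($Z = \frac{1}{-3214 - \frac{7993}{3}} = \frac{1}{- \frac{17635}{3}} = - \frac{3}{17635} \approx -0.00017012$)
$Z - \frac{C}{W{\left(54 \right)}} = - \frac{3}{17635} - - \frac{398}{2 \cdot 54} = - \frac{3}{17635} - - \frac{398}{108} = - \frac{3}{17635} - \left(-398\right) \frac{1}{108} = - \frac{3}{17635} - - \frac{199}{54} = - \frac{3}{17635} + \frac{199}{54} = \frac{3509203}{952290}$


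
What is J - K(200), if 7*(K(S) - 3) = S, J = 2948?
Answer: 20415/7 ≈ 2916.4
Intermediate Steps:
K(S) = 3 + S/7
J - K(200) = 2948 - (3 + (⅐)*200) = 2948 - (3 + 200/7) = 2948 - 1*221/7 = 2948 - 221/7 = 20415/7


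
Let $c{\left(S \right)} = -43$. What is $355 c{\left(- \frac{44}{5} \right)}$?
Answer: $-15265$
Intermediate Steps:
$355 c{\left(- \frac{44}{5} \right)} = 355 \left(-43\right) = -15265$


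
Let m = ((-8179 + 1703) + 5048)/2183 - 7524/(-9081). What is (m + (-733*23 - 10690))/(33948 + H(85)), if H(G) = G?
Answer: -60680338067/74962685351 ≈ -0.80947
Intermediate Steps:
m = 384136/2202647 (m = (-6476 + 5048)*(1/2183) - 7524*(-1/9081) = -1428*1/2183 + 836/1009 = -1428/2183 + 836/1009 = 384136/2202647 ≈ 0.17440)
(m + (-733*23 - 10690))/(33948 + H(85)) = (384136/2202647 + (-733*23 - 10690))/(33948 + 85) = (384136/2202647 + (-16859 - 10690))/34033 = (384136/2202647 - 27549)*(1/34033) = -60680338067/2202647*1/34033 = -60680338067/74962685351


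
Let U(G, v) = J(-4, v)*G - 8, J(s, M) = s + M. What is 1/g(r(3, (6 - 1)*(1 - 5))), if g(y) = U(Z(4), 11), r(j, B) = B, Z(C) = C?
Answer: 1/20 ≈ 0.050000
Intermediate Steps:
J(s, M) = M + s
U(G, v) = -8 + G*(-4 + v) (U(G, v) = (v - 4)*G - 8 = (-4 + v)*G - 8 = G*(-4 + v) - 8 = -8 + G*(-4 + v))
g(y) = 20 (g(y) = -8 + 4*(-4 + 11) = -8 + 4*7 = -8 + 28 = 20)
1/g(r(3, (6 - 1)*(1 - 5))) = 1/20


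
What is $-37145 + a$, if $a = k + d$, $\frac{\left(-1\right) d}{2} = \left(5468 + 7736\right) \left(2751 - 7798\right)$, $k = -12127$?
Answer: $133231904$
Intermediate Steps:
$d = 133281176$ ($d = - 2 \left(5468 + 7736\right) \left(2751 - 7798\right) = - 2 \cdot 13204 \left(-5047\right) = \left(-2\right) \left(-66640588\right) = 133281176$)
$a = 133269049$ ($a = -12127 + 133281176 = 133269049$)
$-37145 + a = -37145 + 133269049 = 133231904$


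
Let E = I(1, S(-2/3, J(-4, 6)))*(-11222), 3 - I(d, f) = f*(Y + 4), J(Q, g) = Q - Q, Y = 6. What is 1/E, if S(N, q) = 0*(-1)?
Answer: -1/33666 ≈ -2.9704e-5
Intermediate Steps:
J(Q, g) = 0
S(N, q) = 0
I(d, f) = 3 - 10*f (I(d, f) = 3 - f*(6 + 4) = 3 - f*10 = 3 - 10*f)
E = -33666 (E = (3 - 10*0)*(-11222) = (3 + 0)*(-11222) = 3*(-11222) = -33666)
1/E = 1/(-33666) = -1/33666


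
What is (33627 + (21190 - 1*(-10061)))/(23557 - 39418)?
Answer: -21626/5287 ≈ -4.0904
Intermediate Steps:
(33627 + (21190 - 1*(-10061)))/(23557 - 39418) = (33627 + (21190 + 10061))/(-15861) = (33627 + 31251)*(-1/15861) = 64878*(-1/15861) = -21626/5287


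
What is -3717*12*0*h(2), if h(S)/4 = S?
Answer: 0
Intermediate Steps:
h(S) = 4*S
-3717*12*0*h(2) = -3717*12*0*4*2 = -0*8 = -3717*0 = 0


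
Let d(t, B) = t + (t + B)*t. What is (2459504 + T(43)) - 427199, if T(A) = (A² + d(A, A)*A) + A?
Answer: 2195060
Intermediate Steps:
d(t, B) = t + t*(B + t) (d(t, B) = t + (B + t)*t = t + t*(B + t))
T(A) = A + A² + A²*(1 + 2*A) (T(A) = (A² + (A*(1 + A + A))*A) + A = (A² + (A*(1 + 2*A))*A) + A = (A² + A²*(1 + 2*A)) + A = A + A² + A²*(1 + 2*A))
(2459504 + T(43)) - 427199 = (2459504 + 43*(1 + 43 + 43*(1 + 2*43))) - 427199 = (2459504 + 43*(1 + 43 + 43*(1 + 86))) - 427199 = (2459504 + 43*(1 + 43 + 43*87)) - 427199 = (2459504 + 43*(1 + 43 + 3741)) - 427199 = (2459504 + 43*3785) - 427199 = (2459504 + 162755) - 427199 = 2622259 - 427199 = 2195060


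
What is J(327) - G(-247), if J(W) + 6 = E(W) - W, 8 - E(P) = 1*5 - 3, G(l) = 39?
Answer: -366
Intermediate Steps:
E(P) = 6 (E(P) = 8 - (1*5 - 3) = 8 - (5 - 3) = 8 - 1*2 = 8 - 2 = 6)
J(W) = -W (J(W) = -6 + (6 - W) = -W)
J(327) - G(-247) = -1*327 - 1*39 = -327 - 39 = -366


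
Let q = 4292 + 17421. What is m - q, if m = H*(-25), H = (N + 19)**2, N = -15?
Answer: -22113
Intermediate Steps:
H = 16 (H = (-15 + 19)**2 = 4**2 = 16)
m = -400 (m = 16*(-25) = -400)
q = 21713
m - q = -400 - 1*21713 = -400 - 21713 = -22113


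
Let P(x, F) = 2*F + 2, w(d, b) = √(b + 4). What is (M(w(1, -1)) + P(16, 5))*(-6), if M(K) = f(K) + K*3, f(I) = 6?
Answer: -108 - 18*√3 ≈ -139.18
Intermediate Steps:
w(d, b) = √(4 + b)
P(x, F) = 2 + 2*F
M(K) = 6 + 3*K (M(K) = 6 + K*3 = 6 + 3*K)
(M(w(1, -1)) + P(16, 5))*(-6) = ((6 + 3*√(4 - 1)) + (2 + 2*5))*(-6) = ((6 + 3*√3) + (2 + 10))*(-6) = ((6 + 3*√3) + 12)*(-6) = (18 + 3*√3)*(-6) = -108 - 18*√3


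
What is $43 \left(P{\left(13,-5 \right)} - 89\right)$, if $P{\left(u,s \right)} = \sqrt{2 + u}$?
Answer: $-3827 + 43 \sqrt{15} \approx -3660.5$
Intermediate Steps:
$43 \left(P{\left(13,-5 \right)} - 89\right) = 43 \left(\sqrt{2 + 13} - 89\right) = 43 \left(\sqrt{15} - 89\right) = 43 \left(-89 + \sqrt{15}\right) = -3827 + 43 \sqrt{15}$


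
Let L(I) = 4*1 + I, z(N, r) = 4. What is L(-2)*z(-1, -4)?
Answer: 8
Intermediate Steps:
L(I) = 4 + I
L(-2)*z(-1, -4) = (4 - 2)*4 = 2*4 = 8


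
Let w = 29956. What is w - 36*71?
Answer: 27400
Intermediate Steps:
w - 36*71 = 29956 - 36*71 = 29956 - 2556 = 27400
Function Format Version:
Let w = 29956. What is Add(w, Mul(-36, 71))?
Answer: 27400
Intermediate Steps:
Add(w, Mul(-36, 71)) = Add(29956, Mul(-36, 71)) = Add(29956, -2556) = 27400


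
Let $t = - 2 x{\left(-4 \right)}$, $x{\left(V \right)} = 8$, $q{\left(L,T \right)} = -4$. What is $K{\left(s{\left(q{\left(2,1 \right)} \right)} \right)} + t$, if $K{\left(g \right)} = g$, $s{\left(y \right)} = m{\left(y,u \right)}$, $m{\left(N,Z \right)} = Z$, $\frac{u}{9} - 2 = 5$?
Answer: $47$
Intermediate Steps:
$u = 63$ ($u = 18 + 9 \cdot 5 = 18 + 45 = 63$)
$s{\left(y \right)} = 63$
$t = -16$ ($t = \left(-2\right) 8 = -16$)
$K{\left(s{\left(q{\left(2,1 \right)} \right)} \right)} + t = 63 - 16 = 47$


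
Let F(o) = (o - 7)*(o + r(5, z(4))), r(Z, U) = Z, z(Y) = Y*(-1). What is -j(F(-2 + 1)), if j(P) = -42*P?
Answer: -1344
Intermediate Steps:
z(Y) = -Y
F(o) = (-7 + o)*(5 + o) (F(o) = (o - 7)*(o + 5) = (-7 + o)*(5 + o))
-j(F(-2 + 1)) = -(-42)*(-35 + (-2 + 1)² - 2*(-2 + 1)) = -(-42)*(-35 + (-1)² - 2*(-1)) = -(-42)*(-35 + 1 + 2) = -(-42)*(-32) = -1*1344 = -1344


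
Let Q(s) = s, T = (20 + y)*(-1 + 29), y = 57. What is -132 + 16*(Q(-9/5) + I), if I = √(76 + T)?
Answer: -804/5 + 96*√62 ≈ 595.10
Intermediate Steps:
T = 2156 (T = (20 + 57)*(-1 + 29) = 77*28 = 2156)
I = 6*√62 (I = √(76 + 2156) = √2232 = 6*√62 ≈ 47.244)
-132 + 16*(Q(-9/5) + I) = -132 + 16*(-9/5 + 6*√62) = -132 + (-144/5 + 96*√62) = -804/5 + 96*√62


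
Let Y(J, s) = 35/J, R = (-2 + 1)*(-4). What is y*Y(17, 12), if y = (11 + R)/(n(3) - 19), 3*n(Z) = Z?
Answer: -175/102 ≈ -1.7157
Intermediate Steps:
n(Z) = Z/3
R = 4 (R = -1*(-4) = 4)
y = -5/6 (y = (11 + 4)/((1/3)*3 - 19) = 15/(1 - 19) = 15/(-18) = 15*(-1/18) = -5/6 ≈ -0.83333)
y*Y(17, 12) = -175/(6*17) = -5/6*35/17 = -175/102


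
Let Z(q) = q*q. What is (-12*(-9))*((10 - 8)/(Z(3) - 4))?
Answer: 216/5 ≈ 43.200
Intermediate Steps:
Z(q) = q²
(-12*(-9))*((10 - 8)/(Z(3) - 4)) = (-12*(-9))*((10 - 8)/(3² - 4)) = 108*(2/(9 - 4)) = 108*(2/5) = 108*(2*(⅕)) = 108*(⅖) = 216/5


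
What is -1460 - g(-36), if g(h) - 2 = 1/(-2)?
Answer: -2923/2 ≈ -1461.5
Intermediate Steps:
g(h) = 3/2 (g(h) = 2 + 1/(-2) = 2 - ½ = 3/2)
-1460 - g(-36) = -1460 - 1*3/2 = -1460 - 3/2 = -2923/2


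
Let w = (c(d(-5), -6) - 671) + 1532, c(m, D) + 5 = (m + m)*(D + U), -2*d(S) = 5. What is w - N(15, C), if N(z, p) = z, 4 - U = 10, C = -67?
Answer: 901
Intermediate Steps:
U = -6 (U = 4 - 1*10 = 4 - 10 = -6)
d(S) = -5/2 (d(S) = -½*5 = -5/2)
c(m, D) = -5 + 2*m*(-6 + D) (c(m, D) = -5 + (m + m)*(D - 6) = -5 + (2*m)*(-6 + D) = -5 + 2*m*(-6 + D))
w = 916 (w = ((-5 - 12*(-5/2) + 2*(-6)*(-5/2)) - 671) + 1532 = ((-5 + 30 + 30) - 671) + 1532 = (55 - 671) + 1532 = -616 + 1532 = 916)
w - N(15, C) = 916 - 1*15 = 916 - 15 = 901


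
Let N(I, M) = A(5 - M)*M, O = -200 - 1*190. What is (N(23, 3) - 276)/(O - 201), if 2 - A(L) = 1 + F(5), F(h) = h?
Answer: 96/197 ≈ 0.48731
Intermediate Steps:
A(L) = -4 (A(L) = 2 - (1 + 5) = 2 - 1*6 = 2 - 6 = -4)
O = -390 (O = -200 - 190 = -390)
N(I, M) = -4*M
(N(23, 3) - 276)/(O - 201) = (-4*3 - 276)/(-390 - 201) = (-12 - 276)/(-591) = -288*(-1/591) = 96/197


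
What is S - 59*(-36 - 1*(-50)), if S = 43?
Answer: -783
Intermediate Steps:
S - 59*(-36 - 1*(-50)) = 43 - 59*(-36 - 1*(-50)) = 43 - 59*(-36 + 50) = 43 - 59*14 = 43 - 826 = -783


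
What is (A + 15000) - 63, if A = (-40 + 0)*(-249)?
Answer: 24897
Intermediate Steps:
A = 9960 (A = -40*(-249) = 9960)
(A + 15000) - 63 = (9960 + 15000) - 63 = 24960 - 63 = 24897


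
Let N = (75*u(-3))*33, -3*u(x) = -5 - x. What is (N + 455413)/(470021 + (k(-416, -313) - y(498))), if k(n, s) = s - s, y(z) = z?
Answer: 457063/469523 ≈ 0.97346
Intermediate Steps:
u(x) = 5/3 + x/3 (u(x) = -(-5 - x)/3 = 5/3 + x/3)
k(n, s) = 0
N = 1650 (N = (75*(5/3 + (1/3)*(-3)))*33 = (75*(5/3 - 1))*33 = (75*(2/3))*33 = 50*33 = 1650)
(N + 455413)/(470021 + (k(-416, -313) - y(498))) = (1650 + 455413)/(470021 + (0 - 1*498)) = 457063/(470021 + (0 - 498)) = 457063/(470021 - 498) = 457063/469523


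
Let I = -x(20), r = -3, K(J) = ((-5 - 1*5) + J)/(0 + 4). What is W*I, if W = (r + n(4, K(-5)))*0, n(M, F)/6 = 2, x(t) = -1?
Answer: 0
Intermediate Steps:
K(J) = -5/2 + J/4 (K(J) = ((-5 - 5) + J)/4 = (-10 + J)*(¼) = -5/2 + J/4)
n(M, F) = 12 (n(M, F) = 6*2 = 12)
W = 0 (W = (-3 + 12)*0 = 9*0 = 0)
I = 1 (I = -1*(-1) = 1)
W*I = 0*1 = 0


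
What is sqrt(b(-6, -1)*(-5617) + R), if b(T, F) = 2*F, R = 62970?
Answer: 2*sqrt(18551) ≈ 272.40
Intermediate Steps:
sqrt(b(-6, -1)*(-5617) + R) = sqrt((2*(-1))*(-5617) + 62970) = sqrt(-2*(-5617) + 62970) = sqrt(11234 + 62970) = sqrt(74204) = 2*sqrt(18551)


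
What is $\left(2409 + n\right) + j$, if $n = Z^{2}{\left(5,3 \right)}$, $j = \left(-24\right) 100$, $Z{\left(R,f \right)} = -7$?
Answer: $58$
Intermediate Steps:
$j = -2400$
$n = 49$ ($n = \left(-7\right)^{2} = 49$)
$\left(2409 + n\right) + j = \left(2409 + 49\right) - 2400 = 2458 - 2400 = 58$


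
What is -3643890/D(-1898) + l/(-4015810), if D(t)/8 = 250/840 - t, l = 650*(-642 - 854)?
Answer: -15349322797265/64034901517 ≈ -239.70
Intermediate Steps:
l = -972400 (l = 650*(-1496) = -972400)
D(t) = 50/21 - 8*t (D(t) = 8*(250/840 - t) = 8*(250*(1/840) - t) = 8*(25/84 - t) = 50/21 - 8*t)
-3643890/D(-1898) + l/(-4015810) = -3643890/(50/21 - 8*(-1898)) - 972400/(-4015810) = -3643890/(50/21 + 15184) - 972400*(-1/4015810) = -3643890/318914/21 + 97240/401581 = -3643890*21/318914 + 97240/401581 = -38260845/159457 + 97240/401581 = -15349322797265/64034901517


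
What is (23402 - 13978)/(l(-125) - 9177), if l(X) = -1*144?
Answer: -9424/9321 ≈ -1.0111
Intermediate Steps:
l(X) = -144
(23402 - 13978)/(l(-125) - 9177) = (23402 - 13978)/(-144 - 9177) = 9424/(-9321) = 9424*(-1/9321) = -9424/9321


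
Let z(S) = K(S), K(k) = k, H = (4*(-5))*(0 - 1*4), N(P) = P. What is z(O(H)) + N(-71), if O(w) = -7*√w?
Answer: -71 - 28*√5 ≈ -133.61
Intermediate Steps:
H = 80 (H = -20*(0 - 4) = -20*(-4) = 80)
z(S) = S
z(O(H)) + N(-71) = -28*√5 - 71 = -71 - 28*√5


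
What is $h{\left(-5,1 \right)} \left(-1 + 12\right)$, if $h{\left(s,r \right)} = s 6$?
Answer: $-330$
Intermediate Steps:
$h{\left(s,r \right)} = 6 s$
$h{\left(-5,1 \right)} \left(-1 + 12\right) = 6 \left(-5\right) \left(-1 + 12\right) = \left(-30\right) 11 = -330$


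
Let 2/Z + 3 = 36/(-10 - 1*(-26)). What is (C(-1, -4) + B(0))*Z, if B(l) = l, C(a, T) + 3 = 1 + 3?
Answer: -8/3 ≈ -2.6667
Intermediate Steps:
C(a, T) = 1 (C(a, T) = -3 + (1 + 3) = -3 + 4 = 1)
Z = -8/3 (Z = 2/(-3 + 36/(-10 - 1*(-26))) = 2/(-3 + 36/(-10 + 26)) = 2/(-3 + 36/16) = 2/(-3 + 36*(1/16)) = 2/(-3 + 9/4) = 2/(-¾) = 2*(-4/3) = -8/3 ≈ -2.6667)
(C(-1, -4) + B(0))*Z = (1 + 0)*(-8/3) = 1*(-8/3) = -8/3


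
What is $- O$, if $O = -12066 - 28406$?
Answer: $40472$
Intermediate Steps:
$O = -40472$
$- O = \left(-1\right) \left(-40472\right) = 40472$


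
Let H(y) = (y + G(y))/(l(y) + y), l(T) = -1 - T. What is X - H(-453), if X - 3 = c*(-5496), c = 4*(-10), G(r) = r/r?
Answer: 219391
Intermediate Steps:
G(r) = 1
c = -40
H(y) = -1 - y (H(y) = (y + 1)/((-1 - y) + y) = (1 + y)/(-1) = (1 + y)*(-1) = -1 - y)
X = 219843 (X = 3 - 40*(-5496) = 3 + 219840 = 219843)
X - H(-453) = 219843 - (-1 - 1*(-453)) = 219843 - (-1 + 453) = 219843 - 1*452 = 219843 - 452 = 219391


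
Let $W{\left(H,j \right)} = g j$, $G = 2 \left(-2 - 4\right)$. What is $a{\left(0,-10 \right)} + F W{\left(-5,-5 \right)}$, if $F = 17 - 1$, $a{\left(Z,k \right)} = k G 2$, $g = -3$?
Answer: $480$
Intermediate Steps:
$G = -12$ ($G = 2 \left(-6\right) = -12$)
$a{\left(Z,k \right)} = - 24 k$ ($a{\left(Z,k \right)} = k \left(-12\right) 2 = - 12 k 2 = - 24 k$)
$W{\left(H,j \right)} = - 3 j$
$F = 16$ ($F = 17 - 1 = 16$)
$a{\left(0,-10 \right)} + F W{\left(-5,-5 \right)} = \left(-24\right) \left(-10\right) + 16 \left(\left(-3\right) \left(-5\right)\right) = 240 + 16 \cdot 15 = 240 + 240 = 480$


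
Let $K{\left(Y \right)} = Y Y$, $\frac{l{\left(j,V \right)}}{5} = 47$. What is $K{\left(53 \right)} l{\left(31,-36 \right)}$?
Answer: $660115$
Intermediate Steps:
$l{\left(j,V \right)} = 235$ ($l{\left(j,V \right)} = 5 \cdot 47 = 235$)
$K{\left(Y \right)} = Y^{2}$
$K{\left(53 \right)} l{\left(31,-36 \right)} = 53^{2} \cdot 235 = 2809 \cdot 235 = 660115$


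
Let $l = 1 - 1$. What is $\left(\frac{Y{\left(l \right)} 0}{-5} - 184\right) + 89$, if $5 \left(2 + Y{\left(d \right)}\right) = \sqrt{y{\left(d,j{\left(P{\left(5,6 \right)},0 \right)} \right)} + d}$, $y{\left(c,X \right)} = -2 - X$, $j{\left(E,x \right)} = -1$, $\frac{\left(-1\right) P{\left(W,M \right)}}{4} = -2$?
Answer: $-95$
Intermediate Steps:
$P{\left(W,M \right)} = 8$ ($P{\left(W,M \right)} = \left(-4\right) \left(-2\right) = 8$)
$l = 0$
$Y{\left(d \right)} = -2 + \frac{\sqrt{-1 + d}}{5}$ ($Y{\left(d \right)} = -2 + \frac{\sqrt{\left(-2 - -1\right) + d}}{5} = -2 + \frac{\sqrt{\left(-2 + 1\right) + d}}{5} = -2 + \frac{\sqrt{-1 + d}}{5}$)
$\left(\frac{Y{\left(l \right)} 0}{-5} - 184\right) + 89 = \left(\frac{\left(-2 + \frac{\sqrt{-1 + 0}}{5}\right) 0}{-5} - 184\right) + 89 = \left(\left(-2 + \frac{\sqrt{-1}}{5}\right) 0 \left(- \frac{1}{5}\right) - 184\right) + 89 = \left(\left(-2 + \frac{i}{5}\right) 0 \left(- \frac{1}{5}\right) - 184\right) + 89 = \left(0 \left(- \frac{1}{5}\right) - 184\right) + 89 = \left(0 - 184\right) + 89 = -184 + 89 = -95$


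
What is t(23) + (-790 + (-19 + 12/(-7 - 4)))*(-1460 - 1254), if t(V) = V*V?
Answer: 24190273/11 ≈ 2.1991e+6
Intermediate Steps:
t(V) = V²
t(23) + (-790 + (-19 + 12/(-7 - 4)))*(-1460 - 1254) = 23² + (-790 + (-19 + 12/(-7 - 4)))*(-1460 - 1254) = 529 + (-790 + (-19 + 12/(-11)))*(-2714) = 529 + (-790 + (-19 - 1/11*12))*(-2714) = 529 + (-790 + (-19 - 12/11))*(-2714) = 529 + (-790 - 221/11)*(-2714) = 529 - 8911/11*(-2714) = 529 + 24184454/11 = 24190273/11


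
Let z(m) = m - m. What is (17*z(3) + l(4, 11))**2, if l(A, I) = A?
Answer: 16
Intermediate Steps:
z(m) = 0
(17*z(3) + l(4, 11))**2 = (17*0 + 4)**2 = (0 + 4)**2 = 4**2 = 16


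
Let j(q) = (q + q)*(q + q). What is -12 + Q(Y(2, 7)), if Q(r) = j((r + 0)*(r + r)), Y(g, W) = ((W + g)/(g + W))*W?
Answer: 38404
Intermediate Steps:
Y(g, W) = W (Y(g, W) = ((W + g)/(W + g))*W = 1*W = W)
j(q) = 4*q² (j(q) = (2*q)*(2*q) = 4*q²)
Q(r) = 16*r⁴ (Q(r) = 4*((r + 0)*(r + r))² = 4*(r*(2*r))² = 4*(2*r²)² = 4*(4*r⁴) = 16*r⁴)
-12 + Q(Y(2, 7)) = -12 + 16*7⁴ = -12 + 16*2401 = -12 + 38416 = 38404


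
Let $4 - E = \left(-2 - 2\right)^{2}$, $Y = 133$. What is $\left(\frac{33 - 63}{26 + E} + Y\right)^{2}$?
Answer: $\frac{839056}{49} \approx 17124.0$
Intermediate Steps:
$E = -12$ ($E = 4 - \left(-2 - 2\right)^{2} = 4 - \left(-4\right)^{2} = 4 - 16 = -12$)
$\left(\frac{33 - 63}{26 + E} + Y\right)^{2} = \left(\frac{33 - 63}{26 - 12} + 133\right)^{2} = \left(- \frac{30}{14} + 133\right)^{2} = \left(\left(-30\right) \frac{1}{14} + 133\right)^{2} = \left(- \frac{15}{7} + 133\right)^{2} = \left(\frac{916}{7}\right)^{2} = \frac{839056}{49}$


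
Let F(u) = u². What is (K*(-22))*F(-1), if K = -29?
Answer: 638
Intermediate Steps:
(K*(-22))*F(-1) = -29*(-22)*(-1)² = 638*1 = 638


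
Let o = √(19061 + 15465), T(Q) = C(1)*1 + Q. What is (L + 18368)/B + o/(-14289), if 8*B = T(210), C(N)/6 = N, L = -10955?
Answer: 2471/9 - √34526/14289 ≈ 274.54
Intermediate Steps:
C(N) = 6*N
T(Q) = 6 + Q (T(Q) = (6*1)*1 + Q = 6*1 + Q = 6 + Q)
B = 27 (B = (6 + 210)/8 = (⅛)*216 = 27)
o = √34526 ≈ 185.81
(L + 18368)/B + o/(-14289) = (-10955 + 18368)/27 + √34526/(-14289) = 7413*(1/27) + √34526*(-1/14289) = 2471/9 - √34526/14289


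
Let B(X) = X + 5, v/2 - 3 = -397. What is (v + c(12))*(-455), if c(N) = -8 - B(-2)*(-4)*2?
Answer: 351260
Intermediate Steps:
v = -788 (v = 6 + 2*(-397) = 6 - 794 = -788)
B(X) = 5 + X
c(N) = 16 (c(N) = -8 - (5 - 2)*(-4)*2 = -8 - 3*(-4)*2 = -8 - (-12)*2 = -8 - 1*(-24) = -8 + 24 = 16)
(v + c(12))*(-455) = (-788 + 16)*(-455) = -772*(-455) = 351260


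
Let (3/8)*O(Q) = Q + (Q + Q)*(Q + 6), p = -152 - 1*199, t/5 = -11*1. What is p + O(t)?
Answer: 41627/3 ≈ 13876.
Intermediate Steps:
t = -55 (t = 5*(-11*1) = 5*(-11) = -55)
p = -351 (p = -152 - 199 = -351)
O(Q) = 8*Q/3 + 16*Q*(6 + Q)/3 (O(Q) = 8*(Q + (Q + Q)*(Q + 6))/3 = 8*(Q + (2*Q)*(6 + Q))/3 = 8*(Q + 2*Q*(6 + Q))/3 = 8*Q/3 + 16*Q*(6 + Q)/3)
p + O(t) = -351 + (8/3)*(-55)*(13 + 2*(-55)) = -351 + (8/3)*(-55)*(13 - 110) = -351 + (8/3)*(-55)*(-97) = -351 + 42680/3 = 41627/3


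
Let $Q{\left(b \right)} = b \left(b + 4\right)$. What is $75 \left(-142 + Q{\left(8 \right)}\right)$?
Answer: $-3450$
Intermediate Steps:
$Q{\left(b \right)} = b \left(4 + b\right)$
$75 \left(-142 + Q{\left(8 \right)}\right) = 75 \left(-142 + 8 \left(4 + 8\right)\right) = 75 \left(-142 + 8 \cdot 12\right) = 75 \left(-142 + 96\right) = 75 \left(-46\right) = -3450$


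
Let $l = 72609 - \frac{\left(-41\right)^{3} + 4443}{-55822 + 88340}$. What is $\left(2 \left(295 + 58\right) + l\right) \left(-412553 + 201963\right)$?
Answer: $- \frac{251036088926160}{16259} \approx -1.544 \cdot 10^{10}$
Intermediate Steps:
$l = \frac{1180581970}{16259}$ ($l = 72609 - \frac{-68921 + 4443}{32518} = 72609 - \left(-64478\right) \frac{1}{32518} = 72609 - - \frac{32239}{16259} = 72609 + \frac{32239}{16259} = \frac{1180581970}{16259} \approx 72611.0$)
$\left(2 \left(295 + 58\right) + l\right) \left(-412553 + 201963\right) = \left(2 \left(295 + 58\right) + \frac{1180581970}{16259}\right) \left(-412553 + 201963\right) = \left(2 \cdot 353 + \frac{1180581970}{16259}\right) \left(-210590\right) = \left(706 + \frac{1180581970}{16259}\right) \left(-210590\right) = \frac{1192060824}{16259} \left(-210590\right) = - \frac{251036088926160}{16259}$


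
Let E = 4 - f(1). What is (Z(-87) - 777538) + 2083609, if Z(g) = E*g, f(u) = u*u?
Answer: 1305810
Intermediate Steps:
f(u) = u**2
E = 3 (E = 4 - 1*1**2 = 4 - 1*1 = 4 - 1 = 3)
Z(g) = 3*g
(Z(-87) - 777538) + 2083609 = (3*(-87) - 777538) + 2083609 = (-261 - 777538) + 2083609 = -777799 + 2083609 = 1305810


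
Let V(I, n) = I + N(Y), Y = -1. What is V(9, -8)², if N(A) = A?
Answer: 64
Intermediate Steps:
V(I, n) = -1 + I (V(I, n) = I - 1 = -1 + I)
V(9, -8)² = (-1 + 9)² = 8² = 64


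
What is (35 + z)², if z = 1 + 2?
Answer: 1444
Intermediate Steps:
z = 3
(35 + z)² = (35 + 3)² = 38² = 1444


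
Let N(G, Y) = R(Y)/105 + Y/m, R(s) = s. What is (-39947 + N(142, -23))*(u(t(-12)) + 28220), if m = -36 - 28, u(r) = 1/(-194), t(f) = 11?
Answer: -69982794805003/62080 ≈ -1.1273e+9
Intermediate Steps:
u(r) = -1/194
m = -64
N(G, Y) = -41*Y/6720 (N(G, Y) = Y/105 + Y/(-64) = Y*(1/105) + Y*(-1/64) = Y/105 - Y/64 = -41*Y/6720)
(-39947 + N(142, -23))*(u(t(-12)) + 28220) = (-39947 - 41/6720*(-23))*(-1/194 + 28220) = (-39947 + 943/6720)*(5474679/194) = -268442897/6720*5474679/194 = -69982794805003/62080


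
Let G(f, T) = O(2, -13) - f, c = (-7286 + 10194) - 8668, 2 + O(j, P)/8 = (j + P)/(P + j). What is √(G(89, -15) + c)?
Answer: I*√5857 ≈ 76.531*I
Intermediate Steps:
O(j, P) = -8 (O(j, P) = -16 + 8*((j + P)/(P + j)) = -16 + 8*((P + j)/(P + j)) = -16 + 8*1 = -16 + 8 = -8)
c = -5760 (c = 2908 - 8668 = -5760)
G(f, T) = -8 - f
√(G(89, -15) + c) = √((-8 - 1*89) - 5760) = √((-8 - 89) - 5760) = √(-97 - 5760) = √(-5857) = I*√5857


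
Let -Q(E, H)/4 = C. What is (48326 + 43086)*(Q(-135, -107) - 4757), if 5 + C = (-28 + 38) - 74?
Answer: -409617172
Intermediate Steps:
C = -69 (C = -5 + ((-28 + 38) - 74) = -5 + (10 - 74) = -5 - 64 = -69)
Q(E, H) = 276 (Q(E, H) = -4*(-69) = 276)
(48326 + 43086)*(Q(-135, -107) - 4757) = (48326 + 43086)*(276 - 4757) = 91412*(-4481) = -409617172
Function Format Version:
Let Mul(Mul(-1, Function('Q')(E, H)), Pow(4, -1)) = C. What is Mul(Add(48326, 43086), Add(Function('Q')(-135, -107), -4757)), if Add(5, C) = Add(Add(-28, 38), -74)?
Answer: -409617172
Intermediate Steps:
C = -69 (C = Add(-5, Add(Add(-28, 38), -74)) = Add(-5, Add(10, -74)) = Add(-5, -64) = -69)
Function('Q')(E, H) = 276 (Function('Q')(E, H) = Mul(-4, -69) = 276)
Mul(Add(48326, 43086), Add(Function('Q')(-135, -107), -4757)) = Mul(Add(48326, 43086), Add(276, -4757)) = Mul(91412, -4481) = -409617172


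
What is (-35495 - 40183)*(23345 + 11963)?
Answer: -2672038824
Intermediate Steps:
(-35495 - 40183)*(23345 + 11963) = -75678*35308 = -2672038824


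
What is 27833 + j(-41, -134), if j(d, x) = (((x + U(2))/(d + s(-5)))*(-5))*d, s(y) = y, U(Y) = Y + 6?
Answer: 653074/23 ≈ 28395.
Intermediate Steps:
U(Y) = 6 + Y
j(d, x) = -5*d*(8 + x)/(-5 + d) (j(d, x) = (((x + (6 + 2))/(d - 5))*(-5))*d = (((x + 8)/(-5 + d))*(-5))*d = (((8 + x)/(-5 + d))*(-5))*d = (-5*(8 + x)/(-5 + d))*d = -5*d*(8 + x)/(-5 + d))
27833 + j(-41, -134) = 27833 - 5*(-41)*(8 - 134)/(-5 - 41) = 27833 - 5*(-41)*(-126)/(-46) = 27833 - 5*(-41)*(-1/46)*(-126) = 27833 + 12915/23 = 653074/23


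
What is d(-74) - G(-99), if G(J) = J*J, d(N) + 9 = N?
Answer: -9884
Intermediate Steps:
d(N) = -9 + N
G(J) = J²
d(-74) - G(-99) = (-9 - 74) - 1*(-99)² = -83 - 1*9801 = -83 - 9801 = -9884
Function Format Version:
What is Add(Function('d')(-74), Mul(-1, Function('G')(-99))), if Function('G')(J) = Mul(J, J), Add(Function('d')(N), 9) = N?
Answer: -9884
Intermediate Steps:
Function('d')(N) = Add(-9, N)
Function('G')(J) = Pow(J, 2)
Add(Function('d')(-74), Mul(-1, Function('G')(-99))) = Add(Add(-9, -74), Mul(-1, Pow(-99, 2))) = Add(-83, Mul(-1, 9801)) = Add(-83, -9801) = -9884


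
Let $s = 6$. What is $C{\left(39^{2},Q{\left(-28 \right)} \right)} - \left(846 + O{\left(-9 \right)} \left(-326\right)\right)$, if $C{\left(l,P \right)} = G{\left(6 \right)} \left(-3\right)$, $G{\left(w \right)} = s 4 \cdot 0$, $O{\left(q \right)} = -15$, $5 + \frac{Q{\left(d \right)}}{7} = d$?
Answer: $-5736$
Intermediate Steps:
$Q{\left(d \right)} = -35 + 7 d$
$G{\left(w \right)} = 0$ ($G{\left(w \right)} = 6 \cdot 4 \cdot 0 = 24 \cdot 0 = 0$)
$C{\left(l,P \right)} = 0$ ($C{\left(l,P \right)} = 0 \left(-3\right) = 0$)
$C{\left(39^{2},Q{\left(-28 \right)} \right)} - \left(846 + O{\left(-9 \right)} \left(-326\right)\right) = 0 - \left(846 - -4890\right) = 0 - \left(846 + 4890\right) = 0 - 5736 = -5736$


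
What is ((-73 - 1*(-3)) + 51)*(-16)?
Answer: 304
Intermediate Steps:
((-73 - 1*(-3)) + 51)*(-16) = ((-73 + 3) + 51)*(-16) = (-70 + 51)*(-16) = -19*(-16) = 304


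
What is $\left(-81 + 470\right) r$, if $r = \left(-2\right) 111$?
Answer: $-86358$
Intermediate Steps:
$r = -222$
$\left(-81 + 470\right) r = \left(-81 + 470\right) \left(-222\right) = 389 \left(-222\right) = -86358$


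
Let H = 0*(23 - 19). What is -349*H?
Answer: 0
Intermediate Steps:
H = 0 (H = 0*4 = 0)
-349*H = -349*0 = 0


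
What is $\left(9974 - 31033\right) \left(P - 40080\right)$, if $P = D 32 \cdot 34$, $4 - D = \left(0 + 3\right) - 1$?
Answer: $798220336$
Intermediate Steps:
$D = 2$ ($D = 4 - \left(\left(0 + 3\right) - 1\right) = 4 - \left(3 + \left(-3 + 2\right)\right) = 4 - \left(3 - 1\right) = 4 - 2 = 2$)
$P = 2176$ ($P = 2 \cdot 32 \cdot 34 = 64 \cdot 34 = 2176$)
$\left(9974 - 31033\right) \left(P - 40080\right) = \left(9974 - 31033\right) \left(2176 - 40080\right) = - 21059 \left(2176 - 40080\right) = \left(-21059\right) \left(-37904\right) = 798220336$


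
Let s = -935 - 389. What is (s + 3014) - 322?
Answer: 1368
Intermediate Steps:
s = -1324
(s + 3014) - 322 = (-1324 + 3014) - 322 = 1690 - 322 = 1368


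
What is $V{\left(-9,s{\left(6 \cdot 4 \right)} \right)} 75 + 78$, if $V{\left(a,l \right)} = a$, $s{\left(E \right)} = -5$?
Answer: $-597$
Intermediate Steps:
$V{\left(-9,s{\left(6 \cdot 4 \right)} \right)} 75 + 78 = \left(-9\right) 75 + 78 = -675 + 78 = -597$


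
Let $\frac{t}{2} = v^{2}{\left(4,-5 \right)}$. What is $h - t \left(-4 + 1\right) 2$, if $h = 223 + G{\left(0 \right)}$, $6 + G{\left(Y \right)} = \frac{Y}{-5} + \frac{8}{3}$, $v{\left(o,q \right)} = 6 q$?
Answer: $\frac{33059}{3} \approx 11020.0$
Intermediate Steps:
$t = 1800$ ($t = 2 \left(6 \left(-5\right)\right)^{2} = 2 \left(-30\right)^{2} = 2 \cdot 900 = 1800$)
$G{\left(Y \right)} = - \frac{10}{3} - \frac{Y}{5}$ ($G{\left(Y \right)} = -6 + \left(\frac{Y}{-5} + \frac{8}{3}\right) = -6 + \left(Y \left(- \frac{1}{5}\right) + 8 \cdot \frac{1}{3}\right) = -6 - \left(- \frac{8}{3} + \frac{Y}{5}\right) = - \frac{10}{3} - \frac{Y}{5}$)
$h = \frac{659}{3}$ ($h = 223 - \frac{10}{3} = \frac{659}{3} \approx 219.67$)
$h - t \left(-4 + 1\right) 2 = \frac{659}{3} - 1800 \left(-4 + 1\right) 2 = \frac{659}{3} - 1800 \left(\left(-3\right) 2\right) = \frac{659}{3} - 1800 \left(-6\right) = \frac{659}{3} - -10800 = \frac{659}{3} + 10800 = \frac{33059}{3}$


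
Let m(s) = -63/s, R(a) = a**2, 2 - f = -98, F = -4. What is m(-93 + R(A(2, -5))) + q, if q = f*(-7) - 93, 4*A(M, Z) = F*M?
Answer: -70514/89 ≈ -792.29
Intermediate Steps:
f = 100 (f = 2 - 1*(-98) = 2 + 98 = 100)
A(M, Z) = -M (A(M, Z) = (-4*M)/4 = -M)
q = -793 (q = 100*(-7) - 93 = -700 - 93 = -793)
m(-93 + R(A(2, -5))) + q = -63/(-93 + (-1*2)**2) - 793 = -63/(-93 + (-2)**2) - 793 = -63/(-93 + 4) - 793 = -63/(-89) - 793 = -63*(-1/89) - 793 = 63/89 - 793 = -70514/89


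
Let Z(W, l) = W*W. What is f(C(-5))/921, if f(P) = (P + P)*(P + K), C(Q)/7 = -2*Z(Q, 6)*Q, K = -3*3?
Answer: 6093500/921 ≈ 6616.2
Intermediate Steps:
Z(W, l) = W**2
K = -9
C(Q) = -14*Q**3 (C(Q) = 7*(-2*Q**2*Q) = 7*(-2*Q**3) = -14*Q**3)
f(P) = 2*P*(-9 + P) (f(P) = (P + P)*(P - 9) = (2*P)*(-9 + P) = 2*P*(-9 + P))
f(C(-5))/921 = (2*(-14*(-5)**3)*(-9 - 14*(-5)**3))/921 = (2*(-14*(-125))*(-9 - 14*(-125)))*(1/921) = (2*1750*(-9 + 1750))*(1/921) = (2*1750*1741)*(1/921) = 6093500*(1/921) = 6093500/921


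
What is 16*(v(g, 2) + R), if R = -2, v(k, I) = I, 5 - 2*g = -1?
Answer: 0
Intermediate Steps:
g = 3 (g = 5/2 - ½*(-1) = 5/2 + ½ = 3)
16*(v(g, 2) + R) = 16*(2 - 2) = 16*0 = 0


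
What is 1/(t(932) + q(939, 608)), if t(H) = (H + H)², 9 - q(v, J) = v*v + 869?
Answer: 1/2591915 ≈ 3.8581e-7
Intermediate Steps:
q(v, J) = -860 - v² (q(v, J) = 9 - (v*v + 869) = 9 - (v² + 869) = 9 - (869 + v²) = 9 + (-869 - v²) = -860 - v²)
t(H) = 4*H² (t(H) = (2*H)² = 4*H²)
1/(t(932) + q(939, 608)) = 1/(4*932² + (-860 - 1*939²)) = 1/(4*868624 + (-860 - 1*881721)) = 1/(3474496 + (-860 - 881721)) = 1/(3474496 - 882581) = 1/2591915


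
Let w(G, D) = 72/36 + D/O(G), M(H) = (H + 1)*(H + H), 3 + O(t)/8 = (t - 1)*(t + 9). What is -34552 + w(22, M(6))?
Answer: -14925593/432 ≈ -34550.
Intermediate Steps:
O(t) = -24 + 8*(-1 + t)*(9 + t) (O(t) = -24 + 8*((t - 1)*(t + 9)) = -24 + 8*((-1 + t)*(9 + t)) = -24 + 8*(-1 + t)*(9 + t))
M(H) = 2*H*(1 + H) (M(H) = (1 + H)*(2*H) = 2*H*(1 + H))
w(G, D) = 2 + D/(-96 + 8*G**2 + 64*G) (w(G, D) = 72/36 + D/(-96 + 8*G**2 + 64*G) = 72*(1/36) + D/(-96 + 8*G**2 + 64*G) = 2 + D/(-96 + 8*G**2 + 64*G))
-34552 + w(22, M(6)) = -34552 + (2 + (2*6*(1 + 6))/(-96 + 8*22**2 + 64*22)) = -34552 + (2 + (2*6*7)/(-96 + 8*484 + 1408)) = -34552 + (2 + 84/(-96 + 3872 + 1408)) = -34552 + (2 + 84/5184) = -34552 + (2 + 84*(1/5184)) = -34552 + (2 + 7/432) = -34552 + 871/432 = -14925593/432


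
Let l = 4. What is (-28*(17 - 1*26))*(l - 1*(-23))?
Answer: 6804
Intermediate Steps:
(-28*(17 - 1*26))*(l - 1*(-23)) = (-28*(17 - 1*26))*(4 - 1*(-23)) = (-28*(17 - 26))*(4 + 23) = -28*(-9)*27 = 252*27 = 6804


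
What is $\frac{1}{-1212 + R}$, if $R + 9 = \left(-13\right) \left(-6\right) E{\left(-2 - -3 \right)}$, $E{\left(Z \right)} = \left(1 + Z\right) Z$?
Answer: $- \frac{1}{1065} \approx -0.00093897$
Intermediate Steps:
$E{\left(Z \right)} = Z \left(1 + Z\right)$
$R = 147$ ($R = -9 + \left(-13\right) \left(-6\right) \left(-2 - -3\right) \left(1 - -1\right) = -9 + 78 \left(-2 + 3\right) \left(1 + \left(-2 + 3\right)\right) = -9 + 78 \cdot 1 \left(1 + 1\right) = -9 + 78 \cdot 1 \cdot 2 = -9 + 78 \cdot 2 = -9 + 156 = 147$)
$\frac{1}{-1212 + R} = \frac{1}{-1212 + 147} = \frac{1}{-1065} = - \frac{1}{1065}$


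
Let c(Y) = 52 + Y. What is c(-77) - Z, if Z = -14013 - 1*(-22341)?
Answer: -8353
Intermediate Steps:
Z = 8328 (Z = -14013 + 22341 = 8328)
c(-77) - Z = (52 - 77) - 1*8328 = -25 - 8328 = -8353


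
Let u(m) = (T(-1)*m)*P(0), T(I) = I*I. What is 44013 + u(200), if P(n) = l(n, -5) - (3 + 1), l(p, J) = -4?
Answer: 42413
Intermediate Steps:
T(I) = I²
P(n) = -8 (P(n) = -4 - (3 + 1) = -4 - 1*4 = -4 - 4 = -8)
u(m) = -8*m (u(m) = ((-1)²*m)*(-8) = (1*m)*(-8) = m*(-8) = -8*m)
44013 + u(200) = 44013 - 8*200 = 44013 - 1600 = 42413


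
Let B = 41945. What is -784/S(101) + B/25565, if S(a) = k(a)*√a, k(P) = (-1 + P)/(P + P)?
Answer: 8389/5113 - 392*√101/25 ≈ -155.94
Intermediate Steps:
k(P) = (-1 + P)/(2*P) (k(P) = (-1 + P)/((2*P)) = (-1 + P)*(1/(2*P)) = (-1 + P)/(2*P))
S(a) = (-1 + a)/(2*√a) (S(a) = ((-1 + a)/(2*a))*√a = (-1 + a)/(2*√a))
-784/S(101) + B/25565 = -784*2*√101/(-1 + 101) + 41945/25565 = -784*√101/50 + 41945*(1/25565) = -784*√101/50 + 8389/5113 = -392*√101/25 + 8389/5113 = 8389/5113 - 392*√101/25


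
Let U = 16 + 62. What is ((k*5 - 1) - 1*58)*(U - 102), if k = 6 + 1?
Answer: 576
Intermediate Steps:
U = 78
k = 7
((k*5 - 1) - 1*58)*(U - 102) = ((7*5 - 1) - 1*58)*(78 - 102) = ((35 - 1) - 58)*(-24) = (34 - 58)*(-24) = -24*(-24) = 576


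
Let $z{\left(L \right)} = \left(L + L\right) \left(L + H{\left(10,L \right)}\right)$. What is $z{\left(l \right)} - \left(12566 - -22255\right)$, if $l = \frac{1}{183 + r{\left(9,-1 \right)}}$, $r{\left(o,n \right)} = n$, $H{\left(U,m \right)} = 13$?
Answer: $- \frac{576703035}{16562} \approx -34821.0$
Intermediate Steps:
$l = \frac{1}{182}$ ($l = \frac{1}{183 - 1} = \frac{1}{182} \approx 0.0054945$)
$z{\left(L \right)} = 2 L \left(13 + L\right)$ ($z{\left(L \right)} = \left(L + L\right) \left(L + 13\right) = 2 L \left(13 + L\right)$)
$z{\left(l \right)} - \left(12566 - -22255\right) = 2 \cdot \frac{1}{182} \left(13 + \frac{1}{182}\right) - \left(12566 - -22255\right) = 2 \cdot \frac{1}{182} \cdot \frac{2367}{182} - \left(12566 + 22255\right) = \frac{2367}{16562} - 34821 = - \frac{576703035}{16562}$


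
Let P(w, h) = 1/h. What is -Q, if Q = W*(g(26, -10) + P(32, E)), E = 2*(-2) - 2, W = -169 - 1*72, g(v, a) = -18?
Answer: -26269/6 ≈ -4378.2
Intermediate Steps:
W = -241 (W = -169 - 72 = -241)
E = -6 (E = -4 - 2 = -6)
Q = 26269/6 (Q = -241*(-18 + 1/(-6)) = -241*(-18 - 1/6) = -241*(-109/6) = 26269/6 ≈ 4378.2)
-Q = -1*26269/6 = -26269/6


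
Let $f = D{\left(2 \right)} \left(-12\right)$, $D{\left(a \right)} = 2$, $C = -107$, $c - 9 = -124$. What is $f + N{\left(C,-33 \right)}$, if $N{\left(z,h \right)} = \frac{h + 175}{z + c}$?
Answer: $- \frac{2735}{111} \approx -24.64$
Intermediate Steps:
$c = -115$ ($c = 9 - 124 = -115$)
$N{\left(z,h \right)} = \frac{175 + h}{-115 + z}$ ($N{\left(z,h \right)} = \frac{h + 175}{z - 115} = \frac{175 + h}{-115 + z}$)
$f = -24$ ($f = 2 \left(-12\right) = -24$)
$f + N{\left(C,-33 \right)} = -24 + \frac{175 - 33}{-115 - 107} = -24 + \frac{1}{-222} \cdot 142 = -24 - \frac{71}{111} = - \frac{2735}{111}$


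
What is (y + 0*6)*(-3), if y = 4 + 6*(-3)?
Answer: 42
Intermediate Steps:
y = -14 (y = 4 - 18 = -14)
(y + 0*6)*(-3) = (-14 + 0*6)*(-3) = (-14 + 0)*(-3) = -14*(-3) = 42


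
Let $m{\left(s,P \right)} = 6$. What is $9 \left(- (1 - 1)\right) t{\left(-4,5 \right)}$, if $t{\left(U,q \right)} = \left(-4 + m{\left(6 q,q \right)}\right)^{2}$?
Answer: $0$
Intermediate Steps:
$t{\left(U,q \right)} = 4$ ($t{\left(U,q \right)} = \left(-4 + 6\right)^{2} = 2^{2} = 4$)
$9 \left(- (1 - 1)\right) t{\left(-4,5 \right)} = 9 \left(- (1 - 1)\right) 4 = 9 \left(\left(-1\right) 0\right) 4 = 9 \cdot 0 \cdot 4 = 0 \cdot 4 = 0$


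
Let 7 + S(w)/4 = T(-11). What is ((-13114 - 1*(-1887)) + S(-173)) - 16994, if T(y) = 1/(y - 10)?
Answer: -593233/21 ≈ -28249.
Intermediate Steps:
T(y) = 1/(-10 + y)
S(w) = -592/21 (S(w) = -28 + 4/(-10 - 11) = -28 + 4/(-21) = -28 + 4*(-1/21) = -28 - 4/21 = -592/21)
((-13114 - 1*(-1887)) + S(-173)) - 16994 = ((-13114 - 1*(-1887)) - 592/21) - 16994 = ((-13114 + 1887) - 592/21) - 16994 = (-11227 - 592/21) - 16994 = -236359/21 - 16994 = -593233/21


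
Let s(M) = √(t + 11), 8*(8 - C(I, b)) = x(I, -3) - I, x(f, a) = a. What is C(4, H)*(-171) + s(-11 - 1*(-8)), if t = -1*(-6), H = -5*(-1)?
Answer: -12141/8 + √17 ≈ -1513.5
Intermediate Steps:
H = 5
C(I, b) = 67/8 + I/8 (C(I, b) = 8 - (-3 - I)/8 = 8 + (3/8 + I/8) = 67/8 + I/8)
t = 6
s(M) = √17 (s(M) = √(6 + 11) = √17)
C(4, H)*(-171) + s(-11 - 1*(-8)) = (67/8 + (⅛)*4)*(-171) + √17 = (67/8 + ½)*(-171) + √17 = (71/8)*(-171) + √17 = -12141/8 + √17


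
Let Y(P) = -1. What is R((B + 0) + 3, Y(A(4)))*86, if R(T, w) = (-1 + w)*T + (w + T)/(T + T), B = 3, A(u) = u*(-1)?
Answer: -5977/6 ≈ -996.17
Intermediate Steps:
A(u) = -u
R(T, w) = T*(-1 + w) + (T + w)/(2*T) (R(T, w) = T*(-1 + w) + (T + w)/((2*T)) = T*(-1 + w) + (T + w)*(1/(2*T)) = T*(-1 + w) + (T + w)/(2*T))
R((B + 0) + 3, Y(A(4)))*86 = (½ - ((3 + 0) + 3) + ((3 + 0) + 3)*(-1) + (½)*(-1)/((3 + 0) + 3))*86 = (½ - (3 + 3) + (3 + 3)*(-1) + (½)*(-1)/(3 + 3))*86 = (½ - 1*6 + 6*(-1) + (½)*(-1)/6)*86 = (½ - 6 - 6 + (½)*(-1)*(⅙))*86 = (½ - 6 - 6 - 1/12)*86 = -139/12*86 = -5977/6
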